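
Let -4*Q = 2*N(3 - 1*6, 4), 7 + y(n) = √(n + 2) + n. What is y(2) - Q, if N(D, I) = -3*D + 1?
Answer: 2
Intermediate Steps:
y(n) = -7 + n + √(2 + n) (y(n) = -7 + (√(n + 2) + n) = -7 + (√(2 + n) + n) = -7 + (n + √(2 + n)) = -7 + n + √(2 + n))
N(D, I) = 1 - 3*D
Q = -5 (Q = -(1 - 3*(3 - 1*6))/2 = -(1 - 3*(3 - 6))/2 = -(1 - 3*(-3))/2 = -(1 + 9)/2 = -10/2 = -¼*20 = -5)
y(2) - Q = (-7 + 2 + √(2 + 2)) - 1*(-5) = (-7 + 2 + √4) + 5 = (-7 + 2 + 2) + 5 = -3 + 5 = 2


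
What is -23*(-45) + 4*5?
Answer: 1055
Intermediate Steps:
-23*(-45) + 4*5 = 1035 + 20 = 1055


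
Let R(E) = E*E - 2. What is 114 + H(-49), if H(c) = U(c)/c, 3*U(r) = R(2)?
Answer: 16756/147 ≈ 113.99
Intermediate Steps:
R(E) = -2 + E² (R(E) = E² - 2 = -2 + E²)
U(r) = ⅔ (U(r) = (-2 + 2²)/3 = (-2 + 4)/3 = (⅓)*2 = ⅔)
H(c) = 2/(3*c)
114 + H(-49) = 114 + (⅔)/(-49) = 114 + (⅔)*(-1/49) = 114 - 2/147 = 16756/147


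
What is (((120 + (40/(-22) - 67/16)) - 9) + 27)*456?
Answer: 1324167/22 ≈ 60189.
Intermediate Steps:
(((120 + (40/(-22) - 67/16)) - 9) + 27)*456 = (((120 + (40*(-1/22) - 67*1/16)) - 9) + 27)*456 = (((120 + (-20/11 - 67/16)) - 9) + 27)*456 = (((120 - 1057/176) - 9) + 27)*456 = ((20063/176 - 9) + 27)*456 = (18479/176 + 27)*456 = (23231/176)*456 = 1324167/22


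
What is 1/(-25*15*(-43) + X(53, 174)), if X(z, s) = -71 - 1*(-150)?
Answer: 1/16204 ≈ 6.1713e-5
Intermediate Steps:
X(z, s) = 79 (X(z, s) = -71 + 150 = 79)
1/(-25*15*(-43) + X(53, 174)) = 1/(-25*15*(-43) + 79) = 1/(-375*(-43) + 79) = 1/(16125 + 79) = 1/16204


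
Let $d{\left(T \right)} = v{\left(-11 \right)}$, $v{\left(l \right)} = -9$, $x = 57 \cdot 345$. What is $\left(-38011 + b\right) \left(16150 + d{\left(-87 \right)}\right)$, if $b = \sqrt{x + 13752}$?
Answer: $-613535551 + 48423 \sqrt{3713} \approx -6.1058 \cdot 10^{8}$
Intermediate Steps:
$x = 19665$
$d{\left(T \right)} = -9$
$b = 3 \sqrt{3713}$ ($b = \sqrt{19665 + 13752} = \sqrt{33417} = 3 \sqrt{3713} \approx 182.8$)
$\left(-38011 + b\right) \left(16150 + d{\left(-87 \right)}\right) = \left(-38011 + 3 \sqrt{3713}\right) \left(16150 - 9\right) = \left(-38011 + 3 \sqrt{3713}\right) 16141 = -613535551 + 48423 \sqrt{3713}$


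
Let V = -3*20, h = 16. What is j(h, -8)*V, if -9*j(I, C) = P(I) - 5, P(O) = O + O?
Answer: 180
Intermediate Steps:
P(O) = 2*O
V = -60
j(I, C) = 5/9 - 2*I/9 (j(I, C) = -(2*I - 5)/9 = -(-5 + 2*I)/9 = 5/9 - 2*I/9)
j(h, -8)*V = (5/9 - 2/9*16)*(-60) = (5/9 - 32/9)*(-60) = -3*(-60) = 180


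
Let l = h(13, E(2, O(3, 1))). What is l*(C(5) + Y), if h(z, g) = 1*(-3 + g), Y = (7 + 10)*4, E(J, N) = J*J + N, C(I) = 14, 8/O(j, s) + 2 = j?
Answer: 738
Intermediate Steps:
O(j, s) = 8/(-2 + j)
E(J, N) = N + J² (E(J, N) = J² + N = N + J²)
Y = 68 (Y = 17*4 = 68)
h(z, g) = -3 + g
l = 9 (l = -3 + (8/(-2 + 3) + 2²) = -3 + (8/1 + 4) = -3 + (8*1 + 4) = -3 + (8 + 4) = -3 + 12 = 9)
l*(C(5) + Y) = 9*(14 + 68) = 9*82 = 738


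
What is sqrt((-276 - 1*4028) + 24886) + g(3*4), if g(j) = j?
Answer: 12 + sqrt(20582) ≈ 155.46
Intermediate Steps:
sqrt((-276 - 1*4028) + 24886) + g(3*4) = sqrt((-276 - 1*4028) + 24886) + 3*4 = sqrt((-276 - 4028) + 24886) + 12 = sqrt(-4304 + 24886) + 12 = sqrt(20582) + 12 = 12 + sqrt(20582)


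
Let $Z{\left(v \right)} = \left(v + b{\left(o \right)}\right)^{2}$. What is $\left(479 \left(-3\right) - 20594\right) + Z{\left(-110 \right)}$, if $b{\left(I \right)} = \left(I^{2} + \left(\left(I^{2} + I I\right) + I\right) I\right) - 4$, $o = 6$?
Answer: $130069$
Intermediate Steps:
$b{\left(I \right)} = -4 + I^{2} + I \left(I + 2 I^{2}\right)$ ($b{\left(I \right)} = \left(I^{2} + \left(\left(I^{2} + I^{2}\right) + I\right) I\right) - 4 = \left(I^{2} + \left(2 I^{2} + I\right) I\right) - 4 = \left(I^{2} + \left(I + 2 I^{2}\right) I\right) - 4 = \left(I^{2} + I \left(I + 2 I^{2}\right)\right) - 4 = -4 + I^{2} + I \left(I + 2 I^{2}\right)$)
$Z{\left(v \right)} = \left(500 + v\right)^{2}$ ($Z{\left(v \right)} = \left(v + \left(-4 + 2 \cdot 6^{2} + 2 \cdot 6^{3}\right)\right)^{2} = \left(v + \left(-4 + 2 \cdot 36 + 2 \cdot 216\right)\right)^{2} = \left(v + \left(-4 + 72 + 432\right)\right)^{2} = \left(v + 500\right)^{2} = \left(500 + v\right)^{2}$)
$\left(479 \left(-3\right) - 20594\right) + Z{\left(-110 \right)} = \left(479 \left(-3\right) - 20594\right) + \left(500 - 110\right)^{2} = \left(-1437 - 20594\right) + 390^{2} = -22031 + 152100 = 130069$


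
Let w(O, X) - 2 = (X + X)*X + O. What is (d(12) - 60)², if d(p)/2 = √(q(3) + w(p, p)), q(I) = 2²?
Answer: 4824 - 720*√34 ≈ 625.71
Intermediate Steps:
q(I) = 4
w(O, X) = 2 + O + 2*X² (w(O, X) = 2 + ((X + X)*X + O) = 2 + ((2*X)*X + O) = 2 + (2*X² + O) = 2 + (O + 2*X²) = 2 + O + 2*X²)
d(p) = 2*√(6 + p + 2*p²) (d(p) = 2*√(4 + (2 + p + 2*p²)) = 2*√(6 + p + 2*p²))
(d(12) - 60)² = (2*√(6 + 12 + 2*12²) - 60)² = (2*√(6 + 12 + 2*144) - 60)² = (2*√(6 + 12 + 288) - 60)² = (2*√306 - 60)² = (2*(3*√34) - 60)² = (6*√34 - 60)² = (-60 + 6*√34)²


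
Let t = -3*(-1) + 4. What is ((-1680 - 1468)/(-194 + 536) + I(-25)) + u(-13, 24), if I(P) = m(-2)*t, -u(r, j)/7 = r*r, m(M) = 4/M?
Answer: -206261/171 ≈ -1206.2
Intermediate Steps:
t = 7 (t = 3 + 4 = 7)
u(r, j) = -7*r² (u(r, j) = -7*r*r = -7*r²)
I(P) = -14 (I(P) = (4/(-2))*7 = (4*(-½))*7 = -2*7 = -14)
((-1680 - 1468)/(-194 + 536) + I(-25)) + u(-13, 24) = ((-1680 - 1468)/(-194 + 536) - 14) - 7*(-13)² = (-3148/342 - 14) - 7*169 = (-3148*1/342 - 14) - 1183 = (-1574/171 - 14) - 1183 = -3968/171 - 1183 = -206261/171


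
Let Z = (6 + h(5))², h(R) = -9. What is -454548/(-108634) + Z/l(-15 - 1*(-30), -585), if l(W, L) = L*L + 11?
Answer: 77781833517/18589232812 ≈ 4.1842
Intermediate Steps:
l(W, L) = 11 + L² (l(W, L) = L² + 11 = 11 + L²)
Z = 9 (Z = (6 - 9)² = (-3)² = 9)
-454548/(-108634) + Z/l(-15 - 1*(-30), -585) = -454548/(-108634) + 9/(11 + (-585)²) = -454548*(-1/108634) + 9/(11 + 342225) = 227274/54317 + 9/342236 = 77781833517/18589232812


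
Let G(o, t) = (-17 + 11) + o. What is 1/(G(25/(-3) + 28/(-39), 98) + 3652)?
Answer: 39/141841 ≈ 0.00027496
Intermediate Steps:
G(o, t) = -6 + o
1/(G(25/(-3) + 28/(-39), 98) + 3652) = 1/((-6 + (25/(-3) + 28/(-39))) + 3652) = 1/((-6 + (25*(-⅓) + 28*(-1/39))) + 3652) = 1/((-6 + (-25/3 - 28/39)) + 3652) = 1/((-6 - 353/39) + 3652) = 1/(-587/39 + 3652) = 1/(141841/39) = 39/141841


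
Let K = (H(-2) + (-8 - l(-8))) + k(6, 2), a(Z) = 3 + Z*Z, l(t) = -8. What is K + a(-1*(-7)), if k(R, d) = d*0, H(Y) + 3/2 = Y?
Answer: 97/2 ≈ 48.500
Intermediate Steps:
H(Y) = -3/2 + Y
a(Z) = 3 + Z**2
k(R, d) = 0
K = -7/2 (K = ((-3/2 - 2) + (-8 - 1*(-8))) + 0 = (-7/2 + (-8 + 8)) + 0 = (-7/2 + 0) + 0 = -7/2 + 0 = -7/2 ≈ -3.5000)
K + a(-1*(-7)) = -7/2 + (3 + (-1*(-7))**2) = -7/2 + (3 + 7**2) = -7/2 + (3 + 49) = -7/2 + 52 = 97/2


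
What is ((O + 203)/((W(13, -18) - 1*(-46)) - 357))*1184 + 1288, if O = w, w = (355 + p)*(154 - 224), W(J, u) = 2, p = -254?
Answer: 2842840/103 ≈ 27600.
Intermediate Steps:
w = -7070 (w = (355 - 254)*(154 - 224) = 101*(-70) = -7070)
O = -7070
((O + 203)/((W(13, -18) - 1*(-46)) - 357))*1184 + 1288 = ((-7070 + 203)/((2 - 1*(-46)) - 357))*1184 + 1288 = -6867/((2 + 46) - 357)*1184 + 1288 = -6867/(48 - 357)*1184 + 1288 = -6867/(-309)*1184 + 1288 = -6867*(-1/309)*1184 + 1288 = (2289/103)*1184 + 1288 = 2710176/103 + 1288 = 2842840/103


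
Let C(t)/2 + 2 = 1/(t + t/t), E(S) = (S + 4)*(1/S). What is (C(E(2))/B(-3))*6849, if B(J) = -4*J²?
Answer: 5327/8 ≈ 665.88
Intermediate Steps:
E(S) = (4 + S)/S
C(t) = -4 + 2/(1 + t) (C(t) = -4 + 2/(t + t/t) = -4 + 2/(t + 1) = -4 + 2/(1 + t))
(C(E(2))/B(-3))*6849 = ((2*(-1 - 2*(4 + 2)/2)/(1 + (4 + 2)/2))/((-4*(-3)²)))*6849 = ((2*(-1 - 6)/(1 + (½)*6))/((-4*9)))*6849 = ((2*(-1 - 2*3)/(1 + 3))/(-36))*6849 = ((2*(-1 - 6)/4)*(-1/36))*6849 = ((2*(¼)*(-7))*(-1/36))*6849 = -7/2*(-1/36)*6849 = (7/72)*6849 = 5327/8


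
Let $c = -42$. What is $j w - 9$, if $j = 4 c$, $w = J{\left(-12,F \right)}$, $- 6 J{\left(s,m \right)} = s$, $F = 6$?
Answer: $-345$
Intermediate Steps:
$J{\left(s,m \right)} = - \frac{s}{6}$
$w = 2$ ($w = \left(- \frac{1}{6}\right) \left(-12\right) = 2$)
$j = -168$ ($j = 4 \left(-42\right) = -168$)
$j w - 9 = \left(-168\right) 2 - 9 = -336 - 9 = -345$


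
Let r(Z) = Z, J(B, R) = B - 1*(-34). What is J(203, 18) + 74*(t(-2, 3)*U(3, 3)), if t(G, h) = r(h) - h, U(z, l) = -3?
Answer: 237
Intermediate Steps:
J(B, R) = 34 + B (J(B, R) = B + 34 = 34 + B)
t(G, h) = 0 (t(G, h) = h - h = 0)
J(203, 18) + 74*(t(-2, 3)*U(3, 3)) = (34 + 203) + 74*(0*(-3)) = 237 + 74*0 = 237 + 0 = 237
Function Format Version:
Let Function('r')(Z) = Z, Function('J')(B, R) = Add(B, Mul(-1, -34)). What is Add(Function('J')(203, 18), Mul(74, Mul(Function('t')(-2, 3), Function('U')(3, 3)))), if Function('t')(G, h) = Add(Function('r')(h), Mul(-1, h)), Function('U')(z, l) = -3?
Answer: 237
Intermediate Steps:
Function('J')(B, R) = Add(34, B) (Function('J')(B, R) = Add(B, 34) = Add(34, B))
Function('t')(G, h) = 0 (Function('t')(G, h) = Add(h, Mul(-1, h)) = 0)
Add(Function('J')(203, 18), Mul(74, Mul(Function('t')(-2, 3), Function('U')(3, 3)))) = Add(Add(34, 203), Mul(74, Mul(0, -3))) = Add(237, Mul(74, 0)) = Add(237, 0) = 237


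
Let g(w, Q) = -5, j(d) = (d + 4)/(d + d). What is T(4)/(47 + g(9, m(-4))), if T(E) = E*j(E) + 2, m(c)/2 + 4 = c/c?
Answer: ⅐ ≈ 0.14286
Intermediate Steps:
j(d) = (4 + d)/(2*d) (j(d) = (4 + d)/((2*d)) = (4 + d)*(1/(2*d)) = (4 + d)/(2*d))
m(c) = -6 (m(c) = -8 + 2*(c/c) = -8 + 2*1 = -8 + 2 = -6)
T(E) = 4 + E/2 (T(E) = E*((4 + E)/(2*E)) + 2 = (2 + E/2) + 2 = 4 + E/2)
T(4)/(47 + g(9, m(-4))) = (4 + (½)*4)/(47 - 5) = (4 + 2)/42 = 6*(1/42) = ⅐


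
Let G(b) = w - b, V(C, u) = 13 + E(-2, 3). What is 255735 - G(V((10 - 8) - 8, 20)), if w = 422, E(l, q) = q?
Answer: 255329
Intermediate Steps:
V(C, u) = 16 (V(C, u) = 13 + 3 = 16)
G(b) = 422 - b
255735 - G(V((10 - 8) - 8, 20)) = 255735 - (422 - 1*16) = 255735 - (422 - 16) = 255735 - 1*406 = 255735 - 406 = 255329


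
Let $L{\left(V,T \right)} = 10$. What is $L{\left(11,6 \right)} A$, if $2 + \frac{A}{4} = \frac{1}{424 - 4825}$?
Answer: $- \frac{352120}{4401} \approx -80.009$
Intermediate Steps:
$A = - \frac{35212}{4401}$ ($A = -8 + \frac{4}{424 - 4825} = -8 + \frac{4}{-4401} = -8 + 4 \left(- \frac{1}{4401}\right) = -8 - \frac{4}{4401} = - \frac{35212}{4401} \approx -8.0009$)
$L{\left(11,6 \right)} A = 10 \left(- \frac{35212}{4401}\right) = - \frac{352120}{4401}$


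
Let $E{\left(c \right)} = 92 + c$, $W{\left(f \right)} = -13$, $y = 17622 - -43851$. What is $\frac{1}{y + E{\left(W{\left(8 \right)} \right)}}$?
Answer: $\frac{1}{61552} \approx 1.6246 \cdot 10^{-5}$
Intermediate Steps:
$y = 61473$ ($y = 17622 + 43851 = 61473$)
$\frac{1}{y + E{\left(W{\left(8 \right)} \right)}} = \frac{1}{61473 + \left(92 - 13\right)} = \frac{1}{61473 + 79} = \frac{1}{61552}$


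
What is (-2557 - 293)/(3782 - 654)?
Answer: -1425/1564 ≈ -0.91113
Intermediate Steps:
(-2557 - 293)/(3782 - 654) = -2850/3128 = -2850*1/3128 = -1425/1564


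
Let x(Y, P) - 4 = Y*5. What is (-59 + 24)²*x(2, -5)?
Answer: 17150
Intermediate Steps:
x(Y, P) = 4 + 5*Y (x(Y, P) = 4 + Y*5 = 4 + 5*Y)
(-59 + 24)²*x(2, -5) = (-59 + 24)²*(4 + 5*2) = (-35)²*(4 + 10) = 1225*14 = 17150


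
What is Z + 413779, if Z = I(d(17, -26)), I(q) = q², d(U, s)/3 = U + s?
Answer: 414508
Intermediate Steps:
d(U, s) = 3*U + 3*s (d(U, s) = 3*(U + s) = 3*U + 3*s)
Z = 729 (Z = (3*17 + 3*(-26))² = (51 - 78)² = (-27)² = 729)
Z + 413779 = 729 + 413779 = 414508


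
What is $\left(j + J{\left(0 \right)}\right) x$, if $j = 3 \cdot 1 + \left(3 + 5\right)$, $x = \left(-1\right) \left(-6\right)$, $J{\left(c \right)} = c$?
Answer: $66$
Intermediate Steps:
$x = 6$
$j = 11$ ($j = 3 + 8 = 11$)
$\left(j + J{\left(0 \right)}\right) x = \left(11 + 0\right) 6 = 11 \cdot 6 = 66$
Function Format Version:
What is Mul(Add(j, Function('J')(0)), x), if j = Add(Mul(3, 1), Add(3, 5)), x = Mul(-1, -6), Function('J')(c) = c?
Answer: 66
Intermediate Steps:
x = 6
j = 11 (j = Add(3, 8) = 11)
Mul(Add(j, Function('J')(0)), x) = Mul(Add(11, 0), 6) = Mul(11, 6) = 66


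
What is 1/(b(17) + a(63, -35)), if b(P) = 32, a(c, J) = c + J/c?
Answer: 9/850 ≈ 0.010588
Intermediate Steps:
1/(b(17) + a(63, -35)) = 1/(32 + (63 - 35/63)) = 1/(32 + (63 - 35*1/63)) = 1/(32 + (63 - 5/9)) = 1/(32 + 562/9) = 1/(850/9) = 9/850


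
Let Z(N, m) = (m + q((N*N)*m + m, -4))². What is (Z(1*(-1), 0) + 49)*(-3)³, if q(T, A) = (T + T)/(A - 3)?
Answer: -1323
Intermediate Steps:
q(T, A) = 2*T/(-3 + A) (q(T, A) = (2*T)/(-3 + A) = 2*T/(-3 + A))
Z(N, m) = (5*m/7 - 2*m*N²/7)² (Z(N, m) = (m + 2*((N*N)*m + m)/(-3 - 4))² = (m + 2*(N²*m + m)/(-7))² = (m + 2*(m*N² + m)*(-⅐))² = (m + 2*(m + m*N²)*(-⅐))² = (m + (-2*m/7 - 2*m*N²/7))² = (5*m/7 - 2*m*N²/7)²)
(Z(1*(-1), 0) + 49)*(-3)³ = ((1/49)*0²*(-5 + 2*(1*(-1))²)² + 49)*(-3)³ = ((1/49)*0*(-5 + 2*(-1)²)² + 49)*(-27) = ((1/49)*0*(-5 + 2*1)² + 49)*(-27) = ((1/49)*0*(-5 + 2)² + 49)*(-27) = ((1/49)*0*(-3)² + 49)*(-27) = ((1/49)*0*9 + 49)*(-27) = (0 + 49)*(-27) = 49*(-27) = -1323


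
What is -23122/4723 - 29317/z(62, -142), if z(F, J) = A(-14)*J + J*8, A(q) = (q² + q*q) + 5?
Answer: -1191282029/271619730 ≈ -4.3858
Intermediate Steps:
A(q) = 5 + 2*q² (A(q) = (q² + q²) + 5 = 2*q² + 5 = 5 + 2*q²)
z(F, J) = 405*J (z(F, J) = (5 + 2*(-14)²)*J + J*8 = (5 + 2*196)*J + 8*J = (5 + 392)*J + 8*J = 397*J + 8*J = 405*J)
-23122/4723 - 29317/z(62, -142) = -23122/4723 - 29317/(405*(-142)) = -23122*1/4723 - 29317/(-57510) = -23122/4723 - 29317*(-1/57510) = -23122/4723 + 29317/57510 = -1191282029/271619730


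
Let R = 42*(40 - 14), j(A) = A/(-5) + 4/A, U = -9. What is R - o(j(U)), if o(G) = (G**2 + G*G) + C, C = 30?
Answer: 2143108/2025 ≈ 1058.3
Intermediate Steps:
j(A) = 4/A - A/5 (j(A) = A*(-1/5) + 4/A = -A/5 + 4/A = 4/A - A/5)
R = 1092 (R = 42*26 = 1092)
o(G) = 30 + 2*G**2 (o(G) = (G**2 + G*G) + 30 = (G**2 + G**2) + 30 = 2*G**2 + 30 = 30 + 2*G**2)
R - o(j(U)) = 1092 - (30 + 2*(4/(-9) - 1/5*(-9))**2) = 1092 - (30 + 2*(4*(-1/9) + 9/5)**2) = 1092 - (30 + 2*(-4/9 + 9/5)**2) = 1092 - (30 + 2*(61/45)**2) = 1092 - (30 + 2*(3721/2025)) = 1092 - (30 + 7442/2025) = 1092 - 1*68192/2025 = 1092 - 68192/2025 = 2143108/2025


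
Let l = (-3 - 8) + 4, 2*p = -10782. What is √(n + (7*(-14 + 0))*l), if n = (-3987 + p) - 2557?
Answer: I*√11249 ≈ 106.06*I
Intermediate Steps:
p = -5391 (p = (½)*(-10782) = -5391)
l = -7 (l = -11 + 4 = -7)
n = -11935 (n = (-3987 - 5391) - 2557 = -9378 - 2557 = -11935)
√(n + (7*(-14 + 0))*l) = √(-11935 + (7*(-14 + 0))*(-7)) = √(-11935 + (7*(-14))*(-7)) = √(-11935 - 98*(-7)) = √(-11935 + 686) = √(-11249) = I*√11249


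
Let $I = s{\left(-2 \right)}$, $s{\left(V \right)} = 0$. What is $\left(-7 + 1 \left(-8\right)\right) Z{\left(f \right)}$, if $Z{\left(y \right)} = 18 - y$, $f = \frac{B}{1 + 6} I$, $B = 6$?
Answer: $-270$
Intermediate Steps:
$I = 0$
$f = 0$ ($f = \frac{6}{1 + 6} \cdot 0 = \frac{6}{7} \cdot 0 = 0$)
$\left(-7 + 1 \left(-8\right)\right) Z{\left(f \right)} = \left(-7 + 1 \left(-8\right)\right) \left(18 - 0\right) = \left(-7 - 8\right) \left(18 + 0\right) = \left(-15\right) 18 = -270$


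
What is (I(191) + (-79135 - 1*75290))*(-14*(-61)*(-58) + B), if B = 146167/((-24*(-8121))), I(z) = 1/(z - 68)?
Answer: 91683829289127257/11986596 ≈ 7.6489e+9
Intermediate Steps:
I(z) = 1/(-68 + z)
B = 146167/194904 ≈ 0.74994
(I(191) + (-79135 - 1*75290))*(-14*(-61)*(-58) + B) = (1/(-68 + 191) + (-79135 - 1*75290))*(-14*(-61)*(-58) + 146167/194904) = (1/123 + (-79135 - 75290))*(854*(-58) + 146167/194904) = (1/123 - 154425)*(-49532 + 146167/194904) = -18994274/123*(-9653838761/194904) = 91683829289127257/11986596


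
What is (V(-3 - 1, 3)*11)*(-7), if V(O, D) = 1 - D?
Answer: 154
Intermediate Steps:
(V(-3 - 1, 3)*11)*(-7) = ((1 - 1*3)*11)*(-7) = ((1 - 3)*11)*(-7) = -2*11*(-7) = -22*(-7) = 154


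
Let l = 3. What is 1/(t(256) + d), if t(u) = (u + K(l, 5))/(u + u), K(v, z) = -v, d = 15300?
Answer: 512/7833853 ≈ 6.5357e-5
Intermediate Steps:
t(u) = (-3 + u)/(2*u) (t(u) = (u - 1*3)/(u + u) = (u - 3)/((2*u)) = (-3 + u)*(1/(2*u)) = (-3 + u)/(2*u))
1/(t(256) + d) = 1/((1/2)*(-3 + 256)/256 + 15300) = 1/((1/2)*(1/256)*253 + 15300) = 1/(253/512 + 15300) = 1/(7833853/512) = 512/7833853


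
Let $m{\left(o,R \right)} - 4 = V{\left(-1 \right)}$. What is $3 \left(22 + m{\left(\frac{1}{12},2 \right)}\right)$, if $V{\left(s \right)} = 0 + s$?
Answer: $75$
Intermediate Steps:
$V{\left(s \right)} = s$
$m{\left(o,R \right)} = 3$ ($m{\left(o,R \right)} = 4 - 1 = 3$)
$3 \left(22 + m{\left(\frac{1}{12},2 \right)}\right) = 3 \left(22 + 3\right) = 3 \cdot 25 = 75$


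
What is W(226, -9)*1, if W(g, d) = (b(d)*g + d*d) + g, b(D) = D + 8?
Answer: 81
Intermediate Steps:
b(D) = 8 + D
W(g, d) = g + d² + g*(8 + d) (W(g, d) = ((8 + d)*g + d*d) + g = (g*(8 + d) + d²) + g = (d² + g*(8 + d)) + g = g + d² + g*(8 + d))
W(226, -9)*1 = (226 + (-9)² + 226*(8 - 9))*1 = (226 + 81 + 226*(-1))*1 = (226 + 81 - 226)*1 = 81*1 = 81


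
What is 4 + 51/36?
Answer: 65/12 ≈ 5.4167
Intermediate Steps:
4 + 51/36 = 4 + 51*(1/36) = 4 + 17/12 = 65/12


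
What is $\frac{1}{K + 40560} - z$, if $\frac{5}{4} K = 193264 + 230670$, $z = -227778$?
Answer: $\frac{432444733013}{1898536} \approx 2.2778 \cdot 10^{5}$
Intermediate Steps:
$K = \frac{1695736}{5}$ ($K = \frac{4 \left(193264 + 230670\right)}{5} = \frac{4}{5} \cdot 423934 = \frac{1695736}{5} \approx 3.3915 \cdot 10^{5}$)
$\frac{1}{K + 40560} - z = \frac{1}{\frac{1695736}{5} + 40560} - -227778 = \frac{1}{\frac{1898536}{5}} + 227778 = \frac{5}{1898536} + 227778 = \frac{432444733013}{1898536}$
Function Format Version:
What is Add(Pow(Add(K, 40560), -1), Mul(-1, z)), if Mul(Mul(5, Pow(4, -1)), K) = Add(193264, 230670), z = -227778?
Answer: Rational(432444733013, 1898536) ≈ 2.2778e+5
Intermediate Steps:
K = Rational(1695736, 5) (K = Mul(Rational(4, 5), Add(193264, 230670)) = Mul(Rational(4, 5), 423934) = Rational(1695736, 5) ≈ 3.3915e+5)
Add(Pow(Add(K, 40560), -1), Mul(-1, z)) = Add(Pow(Add(Rational(1695736, 5), 40560), -1), Mul(-1, -227778)) = Add(Pow(Rational(1898536, 5), -1), 227778) = Add(Rational(5, 1898536), 227778) = Rational(432444733013, 1898536)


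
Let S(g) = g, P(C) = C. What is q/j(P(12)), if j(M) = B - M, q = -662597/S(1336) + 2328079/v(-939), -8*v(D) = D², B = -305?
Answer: 609108197789/373419424152 ≈ 1.6312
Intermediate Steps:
v(D) = -D²/8
q = -609108197789/1177979256 (q = -662597/1336 + 2328079/((-⅛*(-939)²)) = -662597*1/1336 + 2328079/((-⅛*881721)) = -662597/1336 + 2328079/(-881721/8) = -662597/1336 + 2328079*(-8/881721) = -662597/1336 - 18624632/881721 = -609108197789/1177979256 ≈ -517.08)
j(M) = -305 - M
q/j(P(12)) = -609108197789/(1177979256*(-305 - 1*12)) = -609108197789/(1177979256*(-305 - 12)) = -609108197789/1177979256/(-317) = -609108197789/1177979256*(-1/317) = 609108197789/373419424152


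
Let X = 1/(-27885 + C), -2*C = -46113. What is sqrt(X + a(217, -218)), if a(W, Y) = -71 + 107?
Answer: 5*sqrt(14921138)/3219 ≈ 6.0000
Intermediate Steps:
a(W, Y) = 36
C = 46113/2 (C = -1/2*(-46113) = 46113/2 ≈ 23057.)
X = -2/9657 (X = 1/(-27885 + 46113/2) = 1/(-9657/2) = -2/9657 ≈ -0.00020710)
sqrt(X + a(217, -218)) = sqrt(-2/9657 + 36) = sqrt(347650/9657) = 5*sqrt(14921138)/3219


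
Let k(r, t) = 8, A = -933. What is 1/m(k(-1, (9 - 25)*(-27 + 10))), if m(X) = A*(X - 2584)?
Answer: 1/2403408 ≈ 4.1608e-7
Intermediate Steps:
m(X) = 2410872 - 933*X (m(X) = -933*(X - 2584) = -933*(-2584 + X) = 2410872 - 933*X)
1/m(k(-1, (9 - 25)*(-27 + 10))) = 1/(2410872 - 933*8) = 1/(2410872 - 7464) = 1/2403408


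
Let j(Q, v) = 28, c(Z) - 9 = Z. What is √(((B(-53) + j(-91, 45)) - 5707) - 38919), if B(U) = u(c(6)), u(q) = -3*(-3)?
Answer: I*√44589 ≈ 211.16*I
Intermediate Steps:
c(Z) = 9 + Z
u(q) = 9
B(U) = 9
√(((B(-53) + j(-91, 45)) - 5707) - 38919) = √(((9 + 28) - 5707) - 38919) = √((37 - 5707) - 38919) = √(-5670 - 38919) = √(-44589) = I*√44589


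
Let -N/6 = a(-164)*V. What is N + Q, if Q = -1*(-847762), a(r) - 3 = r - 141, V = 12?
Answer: 869506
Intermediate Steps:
a(r) = -138 + r (a(r) = 3 + (r - 141) = 3 + (-141 + r) = -138 + r)
Q = 847762
N = 21744 (N = -6*(-138 - 164)*12 = -(-1812)*12 = -6*(-3624) = 21744)
N + Q = 21744 + 847762 = 869506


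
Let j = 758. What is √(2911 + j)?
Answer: √3669 ≈ 60.572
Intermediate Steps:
√(2911 + j) = √(2911 + 758) = √3669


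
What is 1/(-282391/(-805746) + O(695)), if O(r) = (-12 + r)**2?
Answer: 805746/375871928185 ≈ 2.1437e-6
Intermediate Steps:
1/(-282391/(-805746) + O(695)) = 1/(-282391/(-805746) + (-12 + 695)**2) = 1/(-282391*(-1/805746) + 683**2) = 1/(282391/805746 + 466489) = 1/(375871928185/805746) = 805746/375871928185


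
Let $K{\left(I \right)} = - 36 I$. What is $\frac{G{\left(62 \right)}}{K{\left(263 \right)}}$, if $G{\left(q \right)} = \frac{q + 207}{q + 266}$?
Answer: $- \frac{269}{3105504} \approx -8.662 \cdot 10^{-5}$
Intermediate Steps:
$G{\left(q \right)} = \frac{207 + q}{266 + q}$
$\frac{G{\left(62 \right)}}{K{\left(263 \right)}} = \frac{\frac{1}{266 + 62} \left(207 + 62\right)}{\left(-36\right) 263} = \frac{\frac{1}{328} \cdot 269}{-9468} = \frac{1}{328} \cdot 269 \left(- \frac{1}{9468}\right) = \frac{269}{328} \left(- \frac{1}{9468}\right) = - \frac{269}{3105504}$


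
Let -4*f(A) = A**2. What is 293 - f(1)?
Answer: 1173/4 ≈ 293.25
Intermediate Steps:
f(A) = -A**2/4
293 - f(1) = 293 - (-1)*1**2/4 = 293 - (-1)/4 = 293 - 1*(-1/4) = 293 + 1/4 = 1173/4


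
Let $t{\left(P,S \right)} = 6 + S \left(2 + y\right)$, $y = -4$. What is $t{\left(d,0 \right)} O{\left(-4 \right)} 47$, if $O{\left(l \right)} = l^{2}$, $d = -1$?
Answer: $4512$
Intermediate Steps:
$t{\left(P,S \right)} = 6 - 2 S$ ($t{\left(P,S \right)} = 6 + S \left(2 - 4\right) = 6 + S \left(-2\right) = 6 - 2 S$)
$t{\left(d,0 \right)} O{\left(-4 \right)} 47 = \left(6 - 0\right) \left(-4\right)^{2} \cdot 47 = \left(6 + 0\right) 16 \cdot 47 = 6 \cdot 16 \cdot 47 = 96 \cdot 47 = 4512$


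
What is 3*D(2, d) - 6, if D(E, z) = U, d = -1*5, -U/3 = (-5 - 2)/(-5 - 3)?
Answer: -111/8 ≈ -13.875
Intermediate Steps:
U = -21/8 (U = -3*(-5 - 2)/(-5 - 3) = -(-21)/(-8) = -(-21)*(-1)/8 = -3*7/8 = -21/8 ≈ -2.6250)
d = -5
D(E, z) = -21/8
3*D(2, d) - 6 = 3*(-21/8) - 6 = -63/8 - 6 = -111/8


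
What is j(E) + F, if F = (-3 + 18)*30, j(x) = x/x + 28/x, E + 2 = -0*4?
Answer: 437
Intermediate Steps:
E = -2 (E = -2 - 0*4 = -2 - 13*0 = -2 + 0 = -2)
j(x) = 1 + 28/x
F = 450 (F = 15*30 = 450)
j(E) + F = (28 - 2)/(-2) + 450 = -1/2*26 + 450 = -13 + 450 = 437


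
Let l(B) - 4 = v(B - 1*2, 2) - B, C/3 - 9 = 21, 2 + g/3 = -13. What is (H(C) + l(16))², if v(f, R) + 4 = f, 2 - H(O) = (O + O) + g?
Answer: 18225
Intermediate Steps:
g = -45 (g = -6 + 3*(-13) = -6 - 39 = -45)
C = 90 (C = 27 + 3*21 = 27 + 63 = 90)
H(O) = 47 - 2*O (H(O) = 2 - ((O + O) - 45) = 2 - (2*O - 45) = 2 - (-45 + 2*O) = 2 + (45 - 2*O) = 47 - 2*O)
v(f, R) = -4 + f
l(B) = -2 (l(B) = 4 + ((-4 + (B - 1*2)) - B) = 4 + ((-4 + (B - 2)) - B) = 4 + ((-4 + (-2 + B)) - B) = 4 + ((-6 + B) - B) = 4 - 6 = -2)
(H(C) + l(16))² = ((47 - 2*90) - 2)² = ((47 - 180) - 2)² = (-133 - 2)² = (-135)² = 18225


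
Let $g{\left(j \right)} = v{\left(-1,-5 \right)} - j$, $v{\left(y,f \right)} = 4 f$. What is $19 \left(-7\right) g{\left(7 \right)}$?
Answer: $3591$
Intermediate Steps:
$g{\left(j \right)} = -20 - j$ ($g{\left(j \right)} = 4 \left(-5\right) - j = -20 - j$)
$19 \left(-7\right) g{\left(7 \right)} = 19 \left(-7\right) \left(-20 - 7\right) = - 133 \left(-20 - 7\right) = \left(-133\right) \left(-27\right) = 3591$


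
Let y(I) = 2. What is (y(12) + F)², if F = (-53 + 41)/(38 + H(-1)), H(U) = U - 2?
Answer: 3364/1225 ≈ 2.7461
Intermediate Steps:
H(U) = -2 + U
F = -12/35 (F = (-53 + 41)/(38 + (-2 - 1)) = -12/(38 - 3) = -12/35 ≈ -0.34286)
(y(12) + F)² = (2 - 12/35)² = (58/35)² = 3364/1225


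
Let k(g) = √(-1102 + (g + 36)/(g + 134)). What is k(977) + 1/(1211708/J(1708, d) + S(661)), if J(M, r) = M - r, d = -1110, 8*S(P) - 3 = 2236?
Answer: 11272/8001583 + I*√1359096299/1111 ≈ 0.0014087 + 33.183*I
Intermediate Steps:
S(P) = 2239/8 (S(P) = 3/8 + (⅛)*2236 = 3/8 + 559/2 = 2239/8)
k(g) = √(-1102 + (36 + g)/(134 + g))
k(977) + 1/(1211708/J(1708, d) + S(661)) = √((-147632 - 1101*977)/(134 + 977)) + 1/(1211708/(1708 - 1*(-1110)) + 2239/8) = √((-147632 - 1075677)/1111) + 1/(1211708/(1708 + 1110) + 2239/8) = √((1/1111)*(-1223309)) + 1/(1211708/2818 + 2239/8) = √(-1223309/1111) + 1/(1211708*(1/2818) + 2239/8) = I*√1359096299/1111 + 1/(605854/1409 + 2239/8) = I*√1359096299/1111 + 1/(8001583/11272) = I*√1359096299/1111 + 11272/8001583 = 11272/8001583 + I*√1359096299/1111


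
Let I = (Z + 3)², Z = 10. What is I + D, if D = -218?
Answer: -49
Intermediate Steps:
I = 169 (I = (10 + 3)² = 13² = 169)
I + D = 169 - 218 = -49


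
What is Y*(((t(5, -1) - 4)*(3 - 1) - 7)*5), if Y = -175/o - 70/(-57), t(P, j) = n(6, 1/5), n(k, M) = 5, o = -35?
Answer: -8875/57 ≈ -155.70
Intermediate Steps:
t(P, j) = 5
Y = 355/57 (Y = -175/(-35) - 70/(-57) = -175*(-1/35) - 70*(-1/57) = 5 + 70/57 = 355/57 ≈ 6.2281)
Y*(((t(5, -1) - 4)*(3 - 1) - 7)*5) = 355*(((5 - 4)*(3 - 1) - 7)*5)/57 = 355*((1*2 - 7)*5)/57 = 355*((2 - 7)*5)/57 = 355*(-5*5)/57 = (355/57)*(-25) = -8875/57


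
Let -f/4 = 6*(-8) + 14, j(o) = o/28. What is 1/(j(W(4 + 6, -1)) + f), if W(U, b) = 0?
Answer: 1/136 ≈ 0.0073529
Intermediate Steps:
j(o) = o/28 (j(o) = o*(1/28) = o/28)
f = 136 (f = -4*(6*(-8) + 14) = -4*(-48 + 14) = -4*(-34) = 136)
1/(j(W(4 + 6, -1)) + f) = 1/((1/28)*0 + 136) = 1/(0 + 136) = 1/136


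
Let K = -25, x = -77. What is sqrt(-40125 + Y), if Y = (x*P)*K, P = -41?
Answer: 5*I*sqrt(4762) ≈ 345.04*I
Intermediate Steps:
Y = -78925 (Y = -77*(-41)*(-25) = 3157*(-25) = -78925)
sqrt(-40125 + Y) = sqrt(-40125 - 78925) = sqrt(-119050) = 5*I*sqrt(4762)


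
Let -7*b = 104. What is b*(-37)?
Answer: 3848/7 ≈ 549.71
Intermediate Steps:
b = -104/7 (b = -⅐*104 = -104/7 ≈ -14.857)
b*(-37) = -104/7*(-37) = 3848/7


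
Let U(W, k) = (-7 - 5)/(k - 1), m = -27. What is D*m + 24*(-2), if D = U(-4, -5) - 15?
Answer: 303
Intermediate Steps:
U(W, k) = -12/(-1 + k)
D = -13 (D = -12/(-1 - 5) - 15 = -12/(-6) - 15 = -12*(-1/6) - 15 = 2 - 15 = -13)
D*m + 24*(-2) = -13*(-27) + 24*(-2) = 351 - 48 = 303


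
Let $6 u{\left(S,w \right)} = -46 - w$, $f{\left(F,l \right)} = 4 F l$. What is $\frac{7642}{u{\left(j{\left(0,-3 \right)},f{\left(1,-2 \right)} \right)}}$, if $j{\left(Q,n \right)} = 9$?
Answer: $- \frac{22926}{19} \approx -1206.6$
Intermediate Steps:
$f{\left(F,l \right)} = 4 F l$
$u{\left(S,w \right)} = - \frac{23}{3} - \frac{w}{6}$ ($u{\left(S,w \right)} = \frac{-46 - w}{6} = - \frac{23}{3} - \frac{w}{6}$)
$\frac{7642}{u{\left(j{\left(0,-3 \right)},f{\left(1,-2 \right)} \right)}} = \frac{7642}{- \frac{23}{3} - \frac{4 \cdot 1 \left(-2\right)}{6}} = \frac{7642}{- \frac{23}{3} - - \frac{4}{3}} = \frac{7642}{- \frac{23}{3} + \frac{4}{3}} = \frac{7642}{- \frac{19}{3}} = 7642 \left(- \frac{3}{19}\right) = - \frac{22926}{19}$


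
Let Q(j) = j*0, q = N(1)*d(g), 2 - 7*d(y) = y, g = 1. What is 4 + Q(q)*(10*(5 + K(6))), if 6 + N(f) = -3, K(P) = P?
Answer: 4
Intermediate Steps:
N(f) = -9 (N(f) = -6 - 3 = -9)
d(y) = 2/7 - y/7
q = -9/7 (q = -9*(2/7 - ⅐*1) = -9*(2/7 - ⅐) = -9*⅐ = -9/7 ≈ -1.2857)
Q(j) = 0
4 + Q(q)*(10*(5 + K(6))) = 4 + 0*(10*(5 + 6)) = 4 + 0*(10*11) = 4 + 0*110 = 4 + 0 = 4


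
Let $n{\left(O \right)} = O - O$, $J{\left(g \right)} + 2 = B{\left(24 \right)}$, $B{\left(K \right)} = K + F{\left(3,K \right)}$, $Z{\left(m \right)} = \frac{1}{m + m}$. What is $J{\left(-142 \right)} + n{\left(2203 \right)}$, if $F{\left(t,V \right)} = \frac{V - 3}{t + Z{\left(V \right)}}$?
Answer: $\frac{4198}{145} \approx 28.952$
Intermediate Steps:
$Z{\left(m \right)} = \frac{1}{2 m}$
$F{\left(t,V \right)} = \frac{-3 + V}{t + \frac{1}{2 V}}$ ($F{\left(t,V \right)} = \frac{V - 3}{t + \frac{1}{2 V}} = \frac{-3 + V}{t + \frac{1}{2 V}}$)
$B{\left(K \right)} = K + \frac{2 K \left(-3 + K\right)}{1 + 6 K}$ ($B{\left(K \right)} = K + \frac{2 K \left(-3 + K\right)}{1 + 2 K 3} = K + \frac{2 K \left(-3 + K\right)}{1 + 6 K}$)
$J{\left(g \right)} = \frac{4198}{145}$ ($J{\left(g \right)} = -2 + \frac{24 \left(-5 + 8 \cdot 24\right)}{1 + 6 \cdot 24} = -2 + \frac{24 \left(-5 + 192\right)}{1 + 144} = -2 + 24 \cdot \frac{1}{145} \cdot 187 = -2 + \frac{4488}{145} = \frac{4198}{145}$)
$n{\left(O \right)} = 0$
$J{\left(-142 \right)} + n{\left(2203 \right)} = \frac{4198}{145} + 0 = \frac{4198}{145}$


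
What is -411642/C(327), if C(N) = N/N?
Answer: -411642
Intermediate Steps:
C(N) = 1
-411642/C(327) = -411642/1 = -411642*1 = -411642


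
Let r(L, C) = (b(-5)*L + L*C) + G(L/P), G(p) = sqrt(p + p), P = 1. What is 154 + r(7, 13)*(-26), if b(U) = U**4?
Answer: -115962 - 26*sqrt(14) ≈ -1.1606e+5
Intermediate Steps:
G(p) = sqrt(2)*sqrt(p) (G(p) = sqrt(2*p) = sqrt(2)*sqrt(p))
r(L, C) = 625*L + C*L + sqrt(2)*sqrt(L) (r(L, C) = ((-5)**4*L + L*C) + sqrt(2)*sqrt(L/1) = (625*L + C*L) + sqrt(2)*sqrt(L*1) = (625*L + C*L) + sqrt(2)*sqrt(L) = 625*L + C*L + sqrt(2)*sqrt(L))
154 + r(7, 13)*(-26) = 154 + (625*7 + 13*7 + sqrt(2)*sqrt(7))*(-26) = 154 + (4375 + 91 + sqrt(14))*(-26) = 154 + (4466 + sqrt(14))*(-26) = 154 + (-116116 - 26*sqrt(14)) = -115962 - 26*sqrt(14)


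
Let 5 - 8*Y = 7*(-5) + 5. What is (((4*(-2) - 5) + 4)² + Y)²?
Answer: 466489/64 ≈ 7288.9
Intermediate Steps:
Y = 35/8 (Y = 5/8 - (7*(-5) + 5)/8 = 5/8 - (-35 + 5)/8 = 5/8 - ⅛*(-30) = 5/8 + 15/4 = 35/8 ≈ 4.3750)
(((4*(-2) - 5) + 4)² + Y)² = (((4*(-2) - 5) + 4)² + 35/8)² = (((-8 - 5) + 4)² + 35/8)² = ((-13 + 4)² + 35/8)² = ((-9)² + 35/8)² = (81 + 35/8)² = (683/8)² = 466489/64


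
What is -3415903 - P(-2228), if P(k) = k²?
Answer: -8379887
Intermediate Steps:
-3415903 - P(-2228) = -3415903 - 1*(-2228)² = -3415903 - 1*4963984 = -3415903 - 4963984 = -8379887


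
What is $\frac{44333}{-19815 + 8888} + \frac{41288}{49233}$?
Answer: $- \frac{1731492613}{537968991} \approx -3.2186$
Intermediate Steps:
$\frac{44333}{-19815 + 8888} + \frac{41288}{49233} = \frac{44333}{-10927} + 41288 \cdot \frac{1}{49233} = 44333 \left(- \frac{1}{10927}\right) + \frac{41288}{49233} = - \frac{44333}{10927} + \frac{41288}{49233} = - \frac{1731492613}{537968991}$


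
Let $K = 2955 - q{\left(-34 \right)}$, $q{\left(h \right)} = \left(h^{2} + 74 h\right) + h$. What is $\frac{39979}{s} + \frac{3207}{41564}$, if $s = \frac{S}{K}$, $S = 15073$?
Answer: $\frac{7226725780555}{626494172} \approx 11535.0$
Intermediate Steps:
$q{\left(h \right)} = h^{2} + 75 h$
$K = 4349$ ($K = 2955 - - 34 \left(75 - 34\right) = 2955 - \left(-34\right) 41 = 2955 - -1394 = 2955 + 1394 = 4349$)
$s = \frac{15073}{4349} \approx 3.4659$
$\frac{39979}{s} + \frac{3207}{41564} = \frac{39979}{\frac{15073}{4349}} + \frac{3207}{41564} = 39979 \cdot \frac{4349}{15073} + 3207 \cdot \frac{1}{41564} = \frac{173868671}{15073} + \frac{3207}{41564} = \frac{7226725780555}{626494172}$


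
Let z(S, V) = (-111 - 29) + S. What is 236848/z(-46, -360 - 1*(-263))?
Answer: -118424/93 ≈ -1273.4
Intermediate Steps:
z(S, V) = -140 + S
236848/z(-46, -360 - 1*(-263)) = 236848/(-140 - 46) = 236848/(-186) = 236848*(-1/186) = -118424/93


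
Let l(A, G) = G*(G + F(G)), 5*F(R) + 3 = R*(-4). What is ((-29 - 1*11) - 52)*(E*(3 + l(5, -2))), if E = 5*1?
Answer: -2300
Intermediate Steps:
F(R) = -3/5 - 4*R/5 (F(R) = -3/5 + (R*(-4))/5 = -3/5 + (-4*R)/5 = -3/5 - 4*R/5)
l(A, G) = G*(-3/5 + G/5) (l(A, G) = G*(G + (-3/5 - 4*G/5)) = G*(-3/5 + G/5))
E = 5
((-29 - 1*11) - 52)*(E*(3 + l(5, -2))) = ((-29 - 1*11) - 52)*(5*(3 + (1/5)*(-2)*(-3 - 2))) = ((-29 - 11) - 52)*(5*(3 + (1/5)*(-2)*(-5))) = (-40 - 52)*(5*(3 + 2)) = -460*5 = -92*25 = -2300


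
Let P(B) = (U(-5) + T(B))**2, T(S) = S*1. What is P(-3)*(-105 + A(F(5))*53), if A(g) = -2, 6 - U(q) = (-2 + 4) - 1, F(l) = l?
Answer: -844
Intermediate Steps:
T(S) = S
U(q) = 5 (U(q) = 6 - ((-2 + 4) - 1) = 6 - (2 - 1) = 6 - 1*1 = 6 - 1 = 5)
P(B) = (5 + B)**2
P(-3)*(-105 + A(F(5))*53) = (5 - 3)**2*(-105 - 2*53) = 2**2*(-105 - 106) = 4*(-211) = -844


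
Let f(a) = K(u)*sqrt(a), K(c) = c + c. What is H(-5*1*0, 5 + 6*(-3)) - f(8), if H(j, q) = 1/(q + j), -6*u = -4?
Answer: -1/13 - 8*sqrt(2)/3 ≈ -3.8482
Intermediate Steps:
u = 2/3 (u = -1/6*(-4) = 2/3 ≈ 0.66667)
K(c) = 2*c
H(j, q) = 1/(j + q)
f(a) = 4*sqrt(a)/3 (f(a) = (2*(2/3))*sqrt(a) = 4*sqrt(a)/3)
H(-5*1*0, 5 + 6*(-3)) - f(8) = 1/(-5*1*0 + (5 + 6*(-3))) - 4*sqrt(8)/3 = 1/(-5*0 + (5 - 18)) - 4*2*sqrt(2)/3 = 1/(0 - 13) - 8*sqrt(2)/3 = 1/(-13) - 8*sqrt(2)/3 = -1/13 - 8*sqrt(2)/3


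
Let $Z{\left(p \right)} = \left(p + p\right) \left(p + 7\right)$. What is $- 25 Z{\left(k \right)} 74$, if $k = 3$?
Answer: $-111000$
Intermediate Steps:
$Z{\left(p \right)} = 2 p \left(7 + p\right)$
$- 25 Z{\left(k \right)} 74 = - 25 \cdot 2 \cdot 3 \left(7 + 3\right) 74 = - 25 \cdot 2 \cdot 3 \cdot 10 \cdot 74 = \left(-25\right) 60 \cdot 74 = \left(-1500\right) 74 = -111000$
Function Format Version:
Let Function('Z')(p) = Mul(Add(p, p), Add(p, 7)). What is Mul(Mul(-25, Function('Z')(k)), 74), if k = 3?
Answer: -111000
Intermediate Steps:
Function('Z')(p) = Mul(2, p, Add(7, p)) (Function('Z')(p) = Mul(Mul(2, p), Add(7, p)) = Mul(2, p, Add(7, p)))
Mul(Mul(-25, Function('Z')(k)), 74) = Mul(Mul(-25, Mul(2, 3, Add(7, 3))), 74) = Mul(Mul(-25, Mul(2, 3, 10)), 74) = Mul(Mul(-25, 60), 74) = Mul(-1500, 74) = -111000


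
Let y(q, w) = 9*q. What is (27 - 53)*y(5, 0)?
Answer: -1170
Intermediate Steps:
(27 - 53)*y(5, 0) = (27 - 53)*(9*5) = -26*45 = -1170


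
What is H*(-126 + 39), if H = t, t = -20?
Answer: 1740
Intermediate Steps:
H = -20
H*(-126 + 39) = -20*(-126 + 39) = -20*(-87) = 1740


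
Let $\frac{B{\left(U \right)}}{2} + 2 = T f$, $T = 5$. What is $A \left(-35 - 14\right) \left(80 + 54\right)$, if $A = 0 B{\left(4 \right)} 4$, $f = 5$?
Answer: $0$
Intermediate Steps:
$B{\left(U \right)} = 46$ ($B{\left(U \right)} = -4 + 2 \cdot 5 \cdot 5 = -4 + 2 \cdot 25 = -4 + 50 = 46$)
$A = 0$ ($A = 0 \cdot 46 \cdot 4 = 0 \cdot 4 = 0$)
$A \left(-35 - 14\right) \left(80 + 54\right) = 0 \left(-35 - 14\right) \left(80 + 54\right) = 0 \left(\left(-49\right) 134\right) = 0 \left(-6566\right) = 0$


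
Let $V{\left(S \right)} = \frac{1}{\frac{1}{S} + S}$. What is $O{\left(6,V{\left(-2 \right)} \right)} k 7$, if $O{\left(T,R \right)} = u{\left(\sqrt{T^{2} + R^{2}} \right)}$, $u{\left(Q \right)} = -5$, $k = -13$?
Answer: $455$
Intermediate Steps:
$V{\left(S \right)} = \frac{1}{S + \frac{1}{S}}$
$O{\left(T,R \right)} = -5$
$O{\left(6,V{\left(-2 \right)} \right)} k 7 = \left(-5\right) \left(-13\right) 7 = 65 \cdot 7 = 455$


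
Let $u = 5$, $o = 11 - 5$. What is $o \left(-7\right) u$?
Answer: $-210$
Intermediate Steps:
$o = 6$
$o \left(-7\right) u = 6 \left(-7\right) 5 = \left(-42\right) 5 = -210$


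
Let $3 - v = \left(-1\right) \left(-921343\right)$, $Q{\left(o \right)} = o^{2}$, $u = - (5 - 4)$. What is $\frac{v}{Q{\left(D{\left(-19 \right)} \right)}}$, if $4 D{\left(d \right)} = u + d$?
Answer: $- \frac{184268}{5} \approx -36854.0$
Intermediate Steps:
$u = -1$ ($u = \left(-1\right) 1 = -1$)
$D{\left(d \right)} = - \frac{1}{4} + \frac{d}{4}$ ($D{\left(d \right)} = \frac{-1 + d}{4} = - \frac{1}{4} + \frac{d}{4}$)
$v = -921340$ ($v = 3 - \left(-1\right) \left(-921343\right) = 3 - 921343 = -921340$)
$\frac{v}{Q{\left(D{\left(-19 \right)} \right)}} = - \frac{921340}{\left(- \frac{1}{4} + \frac{1}{4} \left(-19\right)\right)^{2}} = - \frac{921340}{\left(- \frac{1}{4} - \frac{19}{4}\right)^{2}} = - \frac{921340}{\left(-5\right)^{2}} = - \frac{921340}{25} = \left(-921340\right) \frac{1}{25} = - \frac{184268}{5}$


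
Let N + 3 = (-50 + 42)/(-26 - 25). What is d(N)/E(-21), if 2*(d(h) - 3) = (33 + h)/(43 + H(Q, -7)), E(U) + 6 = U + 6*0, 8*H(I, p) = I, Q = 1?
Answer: -58937/475065 ≈ -0.12406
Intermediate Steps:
H(I, p) = I/8
E(U) = -6 + U (E(U) = -6 + (U + 6*0) = -6 + (U + 0) = -6 + U)
N = -145/51 (N = -3 + (-50 + 42)/(-26 - 25) = -3 - 8/(-51) = -3 - 8*(-1/51) = -3 + 8/51 = -145/51 ≈ -2.8431)
d(h) = 389/115 + 4*h/345 (d(h) = 3 + ((33 + h)/(43 + (1/8)*1))/2 = 3 + ((33 + h)/(43 + 1/8))/2 = 3 + ((33 + h)/(345/8))/2 = 3 + ((33 + h)*(8/345))/2 = 3 + (88/115 + 8*h/345)/2 = 3 + (44/115 + 4*h/345) = 389/115 + 4*h/345)
d(N)/E(-21) = (389/115 + (4/345)*(-145/51))/(-6 - 21) = (389/115 - 116/3519)/(-27) = (58937/17595)*(-1/27) = -58937/475065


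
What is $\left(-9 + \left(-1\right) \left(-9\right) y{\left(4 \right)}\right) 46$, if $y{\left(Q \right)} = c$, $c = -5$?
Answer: $-2484$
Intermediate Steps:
$y{\left(Q \right)} = -5$
$\left(-9 + \left(-1\right) \left(-9\right) y{\left(4 \right)}\right) 46 = \left(-9 + \left(-1\right) \left(-9\right) \left(-5\right)\right) 46 = \left(-9 + 9 \left(-5\right)\right) 46 = \left(-9 - 45\right) 46 = \left(-54\right) 46 = -2484$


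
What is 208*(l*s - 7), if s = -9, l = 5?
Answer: -10816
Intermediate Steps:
208*(l*s - 7) = 208*(5*(-9) - 7) = 208*(-45 - 7) = 208*(-52) = -10816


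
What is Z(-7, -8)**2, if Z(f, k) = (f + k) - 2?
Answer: 289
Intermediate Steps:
Z(f, k) = -2 + f + k
Z(-7, -8)**2 = (-2 - 7 - 8)**2 = (-17)**2 = 289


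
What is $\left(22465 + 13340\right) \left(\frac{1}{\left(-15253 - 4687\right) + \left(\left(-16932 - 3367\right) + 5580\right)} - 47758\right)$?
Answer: $- \frac{19755343382005}{11553} \approx -1.71 \cdot 10^{9}$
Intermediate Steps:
$\left(22465 + 13340\right) \left(\frac{1}{\left(-15253 - 4687\right) + \left(\left(-16932 - 3367\right) + 5580\right)} - 47758\right) = 35805 \left(\frac{1}{-19940 + \left(-20299 + 5580\right)} - 47758\right) = 35805 \left(\frac{1}{-19940 - 14719} - 47758\right) = 35805 \left(\frac{1}{-34659} - 47758\right) = 35805 \left(- \frac{1}{34659} - 47758\right) = 35805 \left(- \frac{1655244523}{34659}\right) = - \frac{19755343382005}{11553}$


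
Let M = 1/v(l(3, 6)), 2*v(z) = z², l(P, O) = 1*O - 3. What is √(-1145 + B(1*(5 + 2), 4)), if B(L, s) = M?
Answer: I*√10303/3 ≈ 33.835*I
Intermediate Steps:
l(P, O) = -3 + O (l(P, O) = O - 3 = -3 + O)
v(z) = z²/2
M = 2/9 (M = 1/((-3 + 6)²/2) = 1/((½)*3²) = 1/((½)*9) = 1/(9/2) = 2/9 ≈ 0.22222)
B(L, s) = 2/9
√(-1145 + B(1*(5 + 2), 4)) = √(-1145 + 2/9) = √(-10303/9) = I*√10303/3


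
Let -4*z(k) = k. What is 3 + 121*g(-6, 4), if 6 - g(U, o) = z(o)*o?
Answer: 1213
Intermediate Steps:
z(k) = -k/4
g(U, o) = 6 + o²/4 (g(U, o) = 6 - (-o/4)*o = 6 - (-1)*o²/4 = 6 + o²/4)
3 + 121*g(-6, 4) = 3 + 121*(6 + (¼)*4²) = 3 + 121*(6 + (¼)*16) = 3 + 121*(6 + 4) = 3 + 121*10 = 3 + 1210 = 1213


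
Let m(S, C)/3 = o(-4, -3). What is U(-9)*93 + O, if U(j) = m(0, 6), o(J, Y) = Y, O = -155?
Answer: -992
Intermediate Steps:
m(S, C) = -9 (m(S, C) = 3*(-3) = -9)
U(j) = -9
U(-9)*93 + O = -9*93 - 155 = -837 - 155 = -992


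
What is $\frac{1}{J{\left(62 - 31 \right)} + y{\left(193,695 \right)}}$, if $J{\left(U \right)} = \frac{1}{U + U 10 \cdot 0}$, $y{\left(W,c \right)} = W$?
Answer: $\frac{31}{5984} \approx 0.0051805$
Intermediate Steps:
$J{\left(U \right)} = \frac{1}{U}$ ($J{\left(U \right)} = \frac{1}{U + 10 U 0} = \frac{1}{U + 0} = \frac{1}{U}$)
$\frac{1}{J{\left(62 - 31 \right)} + y{\left(193,695 \right)}} = \frac{1}{\frac{1}{62 - 31} + 193} = \frac{1}{\frac{1}{31} + 193} = \frac{1}{\frac{5984}{31}} = \frac{31}{5984}$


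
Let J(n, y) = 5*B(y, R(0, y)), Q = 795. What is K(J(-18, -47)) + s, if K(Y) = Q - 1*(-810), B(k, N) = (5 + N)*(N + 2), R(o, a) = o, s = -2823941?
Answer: -2822336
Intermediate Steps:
B(k, N) = (2 + N)*(5 + N) (B(k, N) = (5 + N)*(2 + N) = (2 + N)*(5 + N))
J(n, y) = 50 (J(n, y) = 5*(10 + 0² + 7*0) = 5*(10 + 0 + 0) = 5*10 = 50)
K(Y) = 1605 (K(Y) = 795 - 1*(-810) = 795 + 810 = 1605)
K(J(-18, -47)) + s = 1605 - 2823941 = -2822336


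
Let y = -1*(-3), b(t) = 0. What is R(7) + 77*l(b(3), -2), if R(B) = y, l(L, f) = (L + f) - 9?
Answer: -844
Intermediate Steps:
l(L, f) = -9 + L + f
y = 3
R(B) = 3
R(7) + 77*l(b(3), -2) = 3 + 77*(-9 + 0 - 2) = 3 + 77*(-11) = 3 - 847 = -844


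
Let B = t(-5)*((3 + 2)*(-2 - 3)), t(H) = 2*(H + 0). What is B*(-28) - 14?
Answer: -7014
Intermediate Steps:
t(H) = 2*H
B = 250 (B = (2*(-5))*((3 + 2)*(-2 - 3)) = -50*(-5) = -10*(-25) = 250)
B*(-28) - 14 = 250*(-28) - 14 = -7000 - 14 = -7014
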